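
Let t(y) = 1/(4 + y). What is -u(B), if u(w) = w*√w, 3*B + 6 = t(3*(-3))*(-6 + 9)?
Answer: 11*I*√55/25 ≈ 3.2631*I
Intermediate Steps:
B = -11/5 (B = -2 + ((-6 + 9)/(4 + 3*(-3)))/3 = -2 + (3/(4 - 9))/3 = -2 + (3/(-5))/3 = -2 + (-⅕*3)/3 = -2 + (⅓)*(-⅗) = -2 - ⅕ = -11/5 ≈ -2.2000)
u(w) = w^(3/2)
-u(B) = -(-11/5)^(3/2) = -(-11)*I*√55/25 = 11*I*√55/25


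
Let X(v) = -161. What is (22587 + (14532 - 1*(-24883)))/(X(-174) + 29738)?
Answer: 62002/29577 ≈ 2.0963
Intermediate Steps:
(22587 + (14532 - 1*(-24883)))/(X(-174) + 29738) = (22587 + (14532 - 1*(-24883)))/(-161 + 29738) = (22587 + (14532 + 24883))/29577 = (22587 + 39415)*(1/29577) = 62002*(1/29577) = 62002/29577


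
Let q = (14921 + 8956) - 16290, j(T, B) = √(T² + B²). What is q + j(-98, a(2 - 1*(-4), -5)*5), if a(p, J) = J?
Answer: 7587 + √10229 ≈ 7688.1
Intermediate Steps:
j(T, B) = √(B² + T²)
q = 7587 (q = 23877 - 16290 = 7587)
q + j(-98, a(2 - 1*(-4), -5)*5) = 7587 + √((-5*5)² + (-98)²) = 7587 + √((-25)² + 9604) = 7587 + √(625 + 9604) = 7587 + √10229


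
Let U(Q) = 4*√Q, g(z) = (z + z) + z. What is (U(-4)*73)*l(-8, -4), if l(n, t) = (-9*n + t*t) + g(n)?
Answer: 37376*I ≈ 37376.0*I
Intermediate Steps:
g(z) = 3*z (g(z) = 2*z + z = 3*z)
l(n, t) = t² - 6*n (l(n, t) = (-9*n + t*t) + 3*n = (-9*n + t²) + 3*n = (t² - 9*n) + 3*n = t² - 6*n)
(U(-4)*73)*l(-8, -4) = ((4*√(-4))*73)*((-4)² - 6*(-8)) = ((4*(2*I))*73)*(16 + 48) = ((8*I)*73)*64 = (584*I)*64 = 37376*I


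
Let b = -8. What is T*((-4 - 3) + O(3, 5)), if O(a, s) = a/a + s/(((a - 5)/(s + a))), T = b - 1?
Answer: 234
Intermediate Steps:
T = -9 (T = -8 - 1 = -9)
O(a, s) = 1 + s*(a + s)/(-5 + a) (O(a, s) = 1 + s/(((-5 + a)/(a + s))) = 1 + s*((a + s)/(-5 + a)) = 1 + s*(a + s)/(-5 + a))
T*((-4 - 3) + O(3, 5)) = -9*((-4 - 3) + (-5 + 3 + 5² + 3*5)/(-5 + 3)) = -9*(-7 + (-5 + 3 + 25 + 15)/(-2)) = -9*(-7 - ½*38) = -9*(-7 - 19) = -9*(-26) = 234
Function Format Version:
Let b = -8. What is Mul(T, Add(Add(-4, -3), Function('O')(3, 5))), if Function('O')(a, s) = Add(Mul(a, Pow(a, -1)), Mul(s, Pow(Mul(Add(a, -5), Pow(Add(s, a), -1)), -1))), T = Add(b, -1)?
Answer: 234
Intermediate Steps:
T = -9 (T = Add(-8, -1) = -9)
Function('O')(a, s) = Add(1, Mul(s, Pow(Add(-5, a), -1), Add(a, s))) (Function('O')(a, s) = Add(1, Mul(s, Pow(Mul(Add(-5, a), Pow(Add(a, s), -1)), -1))) = Add(1, Mul(s, Pow(Mul(Pow(Add(a, s), -1), Add(-5, a)), -1))) = Add(1, Mul(s, Mul(Pow(Add(-5, a), -1), Add(a, s)))) = Add(1, Mul(s, Pow(Add(-5, a), -1), Add(a, s))))
Mul(T, Add(Add(-4, -3), Function('O')(3, 5))) = Mul(-9, Add(Add(-4, -3), Mul(Pow(Add(-5, 3), -1), Add(-5, 3, Pow(5, 2), Mul(3, 5))))) = Mul(-9, Add(-7, Mul(Pow(-2, -1), Add(-5, 3, 25, 15)))) = Mul(-9, Add(-7, Mul(Rational(-1, 2), 38))) = Mul(-9, Add(-7, -19)) = Mul(-9, -26) = 234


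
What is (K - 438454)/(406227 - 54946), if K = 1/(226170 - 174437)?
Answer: -22682540781/18172819973 ≈ -1.2482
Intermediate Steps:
K = 1/51733 ≈ 1.9330e-5
(K - 438454)/(406227 - 54946) = (1/51733 - 438454)/(406227 - 54946) = -22682540781/51733/351281 = -22682540781/51733*1/351281 = -22682540781/18172819973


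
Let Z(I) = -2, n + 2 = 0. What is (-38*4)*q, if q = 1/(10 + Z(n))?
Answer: -19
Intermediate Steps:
n = -2 (n = -2 + 0 = -2)
q = ⅛ (q = 1/(10 - 2) = 1/8 = ⅛ ≈ 0.12500)
(-38*4)*q = -38*4*(⅛) = -152*⅛ = -19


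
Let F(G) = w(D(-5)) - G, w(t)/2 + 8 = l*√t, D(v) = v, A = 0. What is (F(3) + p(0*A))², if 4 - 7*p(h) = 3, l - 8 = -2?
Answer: -17856/49 - 3168*I*√5/7 ≈ -364.41 - 1012.0*I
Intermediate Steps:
l = 6 (l = 8 - 2 = 6)
w(t) = -16 + 12*√t (w(t) = -16 + 2*(6*√t) = -16 + 12*√t)
F(G) = -16 - G + 12*I*√5 (F(G) = (-16 + 12*√(-5)) - G = (-16 + 12*(I*√5)) - G = (-16 + 12*I*√5) - G = -16 - G + 12*I*√5)
p(h) = ⅐ (p(h) = 4/7 - ⅐*3 = 4/7 - 3/7 = ⅐)
(F(3) + p(0*A))² = ((-16 - 1*3 + 12*I*√5) + ⅐)² = ((-16 - 3 + 12*I*√5) + ⅐)² = ((-19 + 12*I*√5) + ⅐)² = (-132/7 + 12*I*√5)²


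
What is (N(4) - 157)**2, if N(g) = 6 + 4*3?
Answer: 19321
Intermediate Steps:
N(g) = 18 (N(g) = 6 + 12 = 18)
(N(4) - 157)**2 = (18 - 157)**2 = (-139)**2 = 19321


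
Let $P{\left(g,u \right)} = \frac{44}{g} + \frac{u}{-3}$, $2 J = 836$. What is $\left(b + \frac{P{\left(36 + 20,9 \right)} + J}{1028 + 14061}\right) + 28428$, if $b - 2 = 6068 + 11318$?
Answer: $\frac{9678452557}{211246} \approx 45816.0$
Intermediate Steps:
$J = 418$ ($J = \frac{1}{2} \cdot 836 = 418$)
$b = 17388$ ($b = 2 + \left(6068 + 11318\right) = 2 + 17386 = 17388$)
$P{\left(g,u \right)} = \frac{44}{g} - \frac{u}{3}$ ($P{\left(g,u \right)} = \frac{44}{g} + u \left(- \frac{1}{3}\right) = \frac{44}{g} - \frac{u}{3}$)
$\left(b + \frac{P{\left(36 + 20,9 \right)} + J}{1028 + 14061}\right) + 28428 = \left(17388 + \frac{\left(\frac{44}{36 + 20} - 3\right) + 418}{1028 + 14061}\right) + 28428 = \left(17388 + \frac{\left(\frac{44}{56} - 3\right) + 418}{15089}\right) + 28428 = \left(17388 + \left(\left(44 \cdot \frac{1}{56} - 3\right) + 418\right) \frac{1}{15089}\right) + 28428 = \left(17388 + \left(\left(\frac{11}{14} - 3\right) + 418\right) \frac{1}{15089}\right) + 28428 = \left(17388 + \left(- \frac{31}{14} + 418\right) \frac{1}{15089}\right) + 28428 = \left(17388 + \frac{5821}{14} \cdot \frac{1}{15089}\right) + 28428 = \left(17388 + \frac{5821}{211246}\right) + 28428 = \frac{3673151269}{211246} + 28428 = \frac{9678452557}{211246}$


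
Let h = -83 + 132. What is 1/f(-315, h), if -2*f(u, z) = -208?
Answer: 1/104 ≈ 0.0096154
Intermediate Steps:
h = 49
f(u, z) = 104 (f(u, z) = -½*(-208) = 104)
1/f(-315, h) = 1/104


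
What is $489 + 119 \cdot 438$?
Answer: $52611$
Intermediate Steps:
$489 + 119 \cdot 438 = 489 + 52122 = 52611$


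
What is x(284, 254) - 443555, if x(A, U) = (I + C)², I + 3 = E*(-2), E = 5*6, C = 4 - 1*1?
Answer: -439955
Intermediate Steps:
C = 3 (C = 4 - 1 = 3)
E = 30
I = -63 (I = -3 + 30*(-2) = -3 - 60 = -63)
x(A, U) = 3600 (x(A, U) = (-63 + 3)² = (-60)² = 3600)
x(284, 254) - 443555 = 3600 - 443555 = -439955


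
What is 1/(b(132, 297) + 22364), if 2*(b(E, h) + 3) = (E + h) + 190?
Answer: 2/45341 ≈ 4.4110e-5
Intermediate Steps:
b(E, h) = 92 + E/2 + h/2 (b(E, h) = -3 + ((E + h) + 190)/2 = -3 + (190 + E + h)/2 = -3 + (95 + E/2 + h/2) = 92 + E/2 + h/2)
1/(b(132, 297) + 22364) = 1/((92 + (1/2)*132 + (1/2)*297) + 22364) = 1/((92 + 66 + 297/2) + 22364) = 1/(613/2 + 22364) = 1/(45341/2) = 2/45341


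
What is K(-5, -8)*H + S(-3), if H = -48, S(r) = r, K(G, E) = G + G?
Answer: 477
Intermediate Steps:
K(G, E) = 2*G
K(-5, -8)*H + S(-3) = (2*(-5))*(-48) - 3 = -10*(-48) - 3 = 480 - 3 = 477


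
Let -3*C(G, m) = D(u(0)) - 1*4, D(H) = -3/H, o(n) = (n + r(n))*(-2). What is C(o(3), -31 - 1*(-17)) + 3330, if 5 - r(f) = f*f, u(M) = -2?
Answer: 19985/6 ≈ 3330.8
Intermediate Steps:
r(f) = 5 - f² (r(f) = 5 - f*f = 5 - f²)
o(n) = -10 - 2*n + 2*n² (o(n) = (n + (5 - n²))*(-2) = (5 + n - n²)*(-2) = -10 - 2*n + 2*n²)
C(G, m) = ⅚ (C(G, m) = -(-3/(-2) - 1*4)/3 = -(-3*(-½) - 4)/3 = -(3/2 - 4)/3 = -⅓*(-5/2) = ⅚)
C(o(3), -31 - 1*(-17)) + 3330 = ⅚ + 3330 = 19985/6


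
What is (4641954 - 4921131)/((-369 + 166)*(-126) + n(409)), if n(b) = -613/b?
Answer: -114183393/10460789 ≈ -10.915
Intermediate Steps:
(4641954 - 4921131)/((-369 + 166)*(-126) + n(409)) = (4641954 - 4921131)/((-369 + 166)*(-126) - 613/409) = -279177/(-203*(-126) - 613*1/409) = -279177/(25578 - 613/409) = -279177/10460789/409 = -279177*409/10460789 = -114183393/10460789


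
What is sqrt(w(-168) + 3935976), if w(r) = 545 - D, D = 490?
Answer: sqrt(3936031) ≈ 1983.9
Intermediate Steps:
w(r) = 55 (w(r) = 545 - 1*490 = 545 - 490 = 55)
sqrt(w(-168) + 3935976) = sqrt(55 + 3935976) = sqrt(3936031)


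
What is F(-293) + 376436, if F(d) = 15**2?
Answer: 376661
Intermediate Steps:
F(d) = 225
F(-293) + 376436 = 225 + 376436 = 376661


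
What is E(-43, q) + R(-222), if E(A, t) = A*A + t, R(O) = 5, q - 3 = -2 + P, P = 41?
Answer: 1896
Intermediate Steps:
q = 42 (q = 3 + (-2 + 41) = 3 + 39 = 42)
E(A, t) = t + A² (E(A, t) = A² + t = t + A²)
E(-43, q) + R(-222) = (42 + (-43)²) + 5 = (42 + 1849) + 5 = 1891 + 5 = 1896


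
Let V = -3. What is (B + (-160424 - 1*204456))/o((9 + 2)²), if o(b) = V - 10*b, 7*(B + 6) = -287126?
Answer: 405904/1213 ≈ 334.63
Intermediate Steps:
B = -41024 (B = -6 + (⅐)*(-287126) = -6 - 41018 = -41024)
o(b) = -3 - 10*b
(B + (-160424 - 1*204456))/o((9 + 2)²) = (-41024 + (-160424 - 1*204456))/(-3 - 10*(9 + 2)²) = (-41024 + (-160424 - 204456))/(-3 - 10*11²) = (-41024 - 364880)/(-3 - 10*121) = -405904/(-3 - 1210) = -405904/(-1213) = -405904*(-1/1213) = 405904/1213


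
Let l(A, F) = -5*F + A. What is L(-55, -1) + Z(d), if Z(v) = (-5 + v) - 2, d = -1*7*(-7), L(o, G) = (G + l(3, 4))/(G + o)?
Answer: 1185/28 ≈ 42.321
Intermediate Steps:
l(A, F) = A - 5*F
L(o, G) = (-17 + G)/(G + o) (L(o, G) = (G + (3 - 5*4))/(G + o) = (G + (3 - 20))/(G + o) = (G - 17)/(G + o) = (-17 + G)/(G + o))
d = 49 (d = -7*(-7) = 49)
Z(v) = -7 + v
L(-55, -1) + Z(d) = (-17 - 1)/(-1 - 55) + (-7 + 49) = -18/(-56) + 42 = -1/56*(-18) + 42 = 9/28 + 42 = 1185/28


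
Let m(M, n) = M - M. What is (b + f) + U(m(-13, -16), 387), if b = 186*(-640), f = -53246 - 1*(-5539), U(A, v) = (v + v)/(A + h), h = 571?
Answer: -95211763/571 ≈ -1.6675e+5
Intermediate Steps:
m(M, n) = 0
U(A, v) = 2*v/(571 + A) (U(A, v) = (v + v)/(A + 571) = (2*v)/(571 + A) = 2*v/(571 + A))
f = -47707 (f = -53246 + 5539 = -47707)
b = -119040
(b + f) + U(m(-13, -16), 387) = (-119040 - 47707) + 2*387/(571 + 0) = -166747 + 2*387/571 = -166747 + 2*387*(1/571) = -166747 + 774/571 = -95211763/571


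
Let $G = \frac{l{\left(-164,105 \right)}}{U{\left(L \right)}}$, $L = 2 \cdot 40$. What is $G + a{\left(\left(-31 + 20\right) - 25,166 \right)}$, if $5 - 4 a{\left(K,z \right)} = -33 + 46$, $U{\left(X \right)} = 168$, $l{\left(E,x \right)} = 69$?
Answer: $- \frac{89}{56} \approx -1.5893$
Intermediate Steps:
$L = 80$
$G = \frac{23}{56}$ ($G = \frac{69}{168} = 69 \cdot \frac{1}{168} = \frac{23}{56} \approx 0.41071$)
$a{\left(K,z \right)} = -2$ ($a{\left(K,z \right)} = \frac{5}{4} - \frac{-33 + 46}{4} = \frac{5}{4} - \frac{13}{4} = -2$)
$G + a{\left(\left(-31 + 20\right) - 25,166 \right)} = \frac{23}{56} - 2 = - \frac{89}{56}$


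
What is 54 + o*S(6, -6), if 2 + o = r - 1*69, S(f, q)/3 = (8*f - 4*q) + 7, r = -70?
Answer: -33363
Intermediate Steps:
S(f, q) = 21 - 12*q + 24*f (S(f, q) = 3*((8*f - 4*q) + 7) = 3*((-4*q + 8*f) + 7) = 3*(7 - 4*q + 8*f) = 21 - 12*q + 24*f)
o = -141 (o = -2 + (-70 - 1*69) = -2 + (-70 - 69) = -2 - 139 = -141)
54 + o*S(6, -6) = 54 - 141*(21 - 12*(-6) + 24*6) = 54 - 141*(21 + 72 + 144) = 54 - 141*237 = 54 - 33417 = -33363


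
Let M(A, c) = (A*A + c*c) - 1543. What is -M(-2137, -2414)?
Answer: -10392622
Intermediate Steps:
M(A, c) = -1543 + A² + c² (M(A, c) = (A² + c²) - 1543 = -1543 + A² + c²)
-M(-2137, -2414) = -(-1543 + (-2137)² + (-2414)²) = -(-1543 + 4566769 + 5827396) = -1*10392622 = -10392622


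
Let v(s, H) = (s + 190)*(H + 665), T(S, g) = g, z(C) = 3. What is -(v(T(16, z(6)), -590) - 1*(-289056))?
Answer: -303531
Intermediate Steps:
v(s, H) = (190 + s)*(665 + H)
-(v(T(16, z(6)), -590) - 1*(-289056)) = -((126350 + 190*(-590) + 665*3 - 590*3) - 1*(-289056)) = -((126350 - 112100 + 1995 - 1770) + 289056) = -(14475 + 289056) = -1*303531 = -303531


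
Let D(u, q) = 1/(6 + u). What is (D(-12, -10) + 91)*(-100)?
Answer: -27250/3 ≈ -9083.3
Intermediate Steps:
(D(-12, -10) + 91)*(-100) = (1/(6 - 12) + 91)*(-100) = (1/(-6) + 91)*(-100) = (-⅙ + 91)*(-100) = (545/6)*(-100) = -27250/3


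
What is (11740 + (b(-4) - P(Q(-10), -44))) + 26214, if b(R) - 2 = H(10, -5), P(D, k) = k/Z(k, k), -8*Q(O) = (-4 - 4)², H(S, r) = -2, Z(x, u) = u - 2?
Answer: 872920/23 ≈ 37953.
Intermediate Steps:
Z(x, u) = -2 + u
Q(O) = -8 (Q(O) = -(-4 - 4)²/8 = -⅛*(-8)² = -⅛*64 = -8)
P(D, k) = k/(-2 + k)
b(R) = 0 (b(R) = 2 - 2 = 0)
(11740 + (b(-4) - P(Q(-10), -44))) + 26214 = (11740 + (0 - (-44)/(-2 - 44))) + 26214 = (11740 + (0 - (-44)/(-46))) + 26214 = (11740 + (0 - (-44)*(-1)/46)) + 26214 = (11740 + (0 - 1*22/23)) + 26214 = (11740 + (0 - 22/23)) + 26214 = (11740 - 22/23) + 26214 = 269998/23 + 26214 = 872920/23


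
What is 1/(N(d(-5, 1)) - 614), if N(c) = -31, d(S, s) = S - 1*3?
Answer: -1/645 ≈ -0.0015504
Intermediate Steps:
d(S, s) = -3 + S (d(S, s) = S - 3 = -3 + S)
1/(N(d(-5, 1)) - 614) = 1/(-31 - 614) = 1/(-645) = -1/645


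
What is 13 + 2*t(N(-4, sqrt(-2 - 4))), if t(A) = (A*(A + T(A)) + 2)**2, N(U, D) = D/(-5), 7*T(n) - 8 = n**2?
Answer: 14244693/765625 - 34144*I*sqrt(6)/21875 ≈ 18.605 - 3.8233*I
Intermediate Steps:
T(n) = 8/7 + n**2/7
N(U, D) = -D/5 (N(U, D) = D*(-1/5) = -D/5)
t(A) = (2 + A*(8/7 + A + A**2/7))**2 (t(A) = (A*(A + (8/7 + A**2/7)) + 2)**2 = (A*(8/7 + A + A**2/7) + 2)**2 = (2 + A*(8/7 + A + A**2/7))**2)
13 + 2*t(N(-4, sqrt(-2 - 4))) = 13 + 2*((14 + 7*(-sqrt(-2 - 4)/5)**2 + (-sqrt(-2 - 4)/5)*(8 + (-sqrt(-2 - 4)/5)**2))**2/49) = 13 + 2*((14 + 7*(-I*sqrt(6)/5)**2 + (-I*sqrt(6)/5)*(8 + (-I*sqrt(6)/5)**2))**2/49) = 13 + 2*((14 + 7*(-6/25) + (-I*sqrt(6)/5)*(8 - 6/25))**2/49) = 13 + 2*((14 - 42/25 - I*sqrt(6)/5*(194/25))**2/49) = 13 + 2*((14 - 42/25 - 194*I*sqrt(6)/125)**2/49) = 13 + 2*((308/25 - 194*I*sqrt(6)/125)**2/49) = 13 + 2*(308/25 - 194*I*sqrt(6)/125)**2/49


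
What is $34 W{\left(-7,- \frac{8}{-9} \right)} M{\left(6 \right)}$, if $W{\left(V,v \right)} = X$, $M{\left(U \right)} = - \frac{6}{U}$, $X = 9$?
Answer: $-306$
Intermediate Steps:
$W{\left(V,v \right)} = 9$
$34 W{\left(-7,- \frac{8}{-9} \right)} M{\left(6 \right)} = 34 \cdot 9 \left(- \frac{6}{6}\right) = 306 \left(\left(-6\right) \frac{1}{6}\right) = 306 \left(-1\right) = -306$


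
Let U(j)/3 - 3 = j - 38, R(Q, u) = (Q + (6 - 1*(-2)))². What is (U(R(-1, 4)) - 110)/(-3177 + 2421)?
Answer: 17/189 ≈ 0.089947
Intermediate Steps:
R(Q, u) = (8 + Q)² (R(Q, u) = (Q + (6 + 2))² = (Q + 8)² = (8 + Q)²)
U(j) = -105 + 3*j (U(j) = 9 + 3*(j - 38) = 9 + 3*(-38 + j) = 9 + (-114 + 3*j) = -105 + 3*j)
(U(R(-1, 4)) - 110)/(-3177 + 2421) = ((-105 + 3*(8 - 1)²) - 110)/(-3177 + 2421) = ((-105 + 3*7²) - 110)/(-756) = ((-105 + 3*49) - 110)*(-1/756) = ((-105 + 147) - 110)*(-1/756) = (42 - 110)*(-1/756) = -68*(-1/756) = 17/189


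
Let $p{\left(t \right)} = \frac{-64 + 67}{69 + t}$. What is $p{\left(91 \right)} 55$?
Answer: $\frac{33}{32} \approx 1.0313$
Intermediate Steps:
$p{\left(t \right)} = \frac{3}{69 + t}$
$p{\left(91 \right)} 55 = \frac{3}{69 + 91} \cdot 55 = \frac{3}{160} \cdot 55 = \frac{33}{32}$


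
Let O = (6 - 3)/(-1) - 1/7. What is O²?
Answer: 484/49 ≈ 9.8775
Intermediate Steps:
O = -22/7 (O = 3*(-1) - 1*⅐ = -3 - ⅐ = -22/7 ≈ -3.1429)
O² = (-22/7)² = 484/49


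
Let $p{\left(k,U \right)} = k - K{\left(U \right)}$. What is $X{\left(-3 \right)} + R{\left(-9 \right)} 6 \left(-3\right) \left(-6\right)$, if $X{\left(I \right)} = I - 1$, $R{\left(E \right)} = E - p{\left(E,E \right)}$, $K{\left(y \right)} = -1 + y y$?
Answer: $8636$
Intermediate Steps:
$K{\left(y \right)} = -1 + y^{2}$
$p{\left(k,U \right)} = 1 + k - U^{2}$ ($p{\left(k,U \right)} = k - \left(-1 + U^{2}\right) = 1 + k - U^{2}$)
$R{\left(E \right)} = -1 + E^{2}$ ($R{\left(E \right)} = E - \left(1 + E - E^{2}\right) = -1 + E^{2}$)
$X{\left(I \right)} = -1 + I$ ($X{\left(I \right)} = I - 1 = -1 + I$)
$X{\left(-3 \right)} + R{\left(-9 \right)} 6 \left(-3\right) \left(-6\right) = \left(-1 - 3\right) + \left(-1 + \left(-9\right)^{2}\right) 6 \left(-3\right) \left(-6\right) = -4 + \left(-1 + 81\right) \left(\left(-18\right) \left(-6\right)\right) = -4 + 80 \cdot 108 = -4 + 8640 = 8636$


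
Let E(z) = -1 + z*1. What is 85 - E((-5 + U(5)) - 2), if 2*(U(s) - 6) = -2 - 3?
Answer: 179/2 ≈ 89.500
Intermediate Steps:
U(s) = 7/2 (U(s) = 6 + (-2 - 3)/2 = 6 + (½)*(-5) = 6 - 5/2 = 7/2)
E(z) = -1 + z
85 - E((-5 + U(5)) - 2) = 85 - (-1 + ((-5 + 7/2) - 2)) = 85 - (-1 + (-3/2 - 2)) = 85 - (-1 - 7/2) = 85 - 1*(-9/2) = 85 + 9/2 = 179/2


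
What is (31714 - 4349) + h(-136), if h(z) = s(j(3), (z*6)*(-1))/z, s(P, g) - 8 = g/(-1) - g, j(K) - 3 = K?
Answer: 465408/17 ≈ 27377.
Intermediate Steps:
j(K) = 3 + K
s(P, g) = 8 - 2*g (s(P, g) = 8 + (g/(-1) - g) = 8 + (g*(-1) - g) = 8 + (-g - g) = 8 - 2*g)
h(z) = (8 + 12*z)/z (h(z) = (8 - 2*z*6*(-1))/z = (8 - 2*6*z*(-1))/z = (8 - (-12)*z)/z = (8 + 12*z)/z)
(31714 - 4349) + h(-136) = (31714 - 4349) + (12 + 8/(-136)) = 27365 + (12 + 8*(-1/136)) = 27365 + (12 - 1/17) = 27365 + 203/17 = 465408/17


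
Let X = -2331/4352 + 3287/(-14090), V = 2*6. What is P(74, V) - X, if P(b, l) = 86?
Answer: 2660320647/30659840 ≈ 86.769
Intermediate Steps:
V = 12
X = -23574407/30659840 (X = -2331*1/4352 + 3287*(-1/14090) = -2331/4352 - 3287/14090 = -23574407/30659840 ≈ -0.76890)
P(74, V) - X = 86 - 1*(-23574407/30659840) = 86 + 23574407/30659840 = 2660320647/30659840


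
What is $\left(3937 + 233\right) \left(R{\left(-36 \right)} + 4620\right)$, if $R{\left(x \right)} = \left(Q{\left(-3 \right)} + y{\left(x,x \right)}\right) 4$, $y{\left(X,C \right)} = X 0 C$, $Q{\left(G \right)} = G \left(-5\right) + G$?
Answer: $19465560$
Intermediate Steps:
$Q{\left(G \right)} = - 4 G$ ($Q{\left(G \right)} = - 5 G + G = - 4 G$)
$y{\left(X,C \right)} = 0$ ($y{\left(X,C \right)} = 0 C = 0$)
$R{\left(x \right)} = 48$ ($R{\left(x \right)} = \left(\left(-4\right) \left(-3\right) + 0\right) 4 = \left(12 + 0\right) 4 = 12 \cdot 4 = 48$)
$\left(3937 + 233\right) \left(R{\left(-36 \right)} + 4620\right) = \left(3937 + 233\right) \left(48 + 4620\right) = 4170 \cdot 4668 = 19465560$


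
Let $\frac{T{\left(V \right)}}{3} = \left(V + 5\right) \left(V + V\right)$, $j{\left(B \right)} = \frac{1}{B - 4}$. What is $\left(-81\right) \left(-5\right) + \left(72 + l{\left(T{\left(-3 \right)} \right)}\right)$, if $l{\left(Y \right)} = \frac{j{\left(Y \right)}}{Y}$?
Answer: $\frac{686881}{1440} \approx 477.0$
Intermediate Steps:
$j{\left(B \right)} = \frac{1}{-4 + B}$
$T{\left(V \right)} = 6 V \left(5 + V\right)$ ($T{\left(V \right)} = 3 \left(V + 5\right) \left(V + V\right) = 3 \left(5 + V\right) 2 V = 3 \cdot 2 V \left(5 + V\right) = 6 V \left(5 + V\right)$)
$l{\left(Y \right)} = \frac{1}{Y \left(-4 + Y\right)}$ ($l{\left(Y \right)} = \frac{1}{\left(-4 + Y\right) Y} = \frac{1}{Y \left(-4 + Y\right)}$)
$\left(-81\right) \left(-5\right) + \left(72 + l{\left(T{\left(-3 \right)} \right)}\right) = \left(-81\right) \left(-5\right) + \left(72 + \frac{1}{6 \left(-3\right) \left(5 - 3\right) \left(-4 + 6 \left(-3\right) \left(5 - 3\right)\right)}\right) = 405 + \left(72 + \frac{1}{6 \left(-3\right) 2 \left(-4 + 6 \left(-3\right) 2\right)}\right) = 405 + \left(72 + \frac{1}{\left(-36\right) \left(-4 - 36\right)}\right) = 405 + \left(72 - \frac{1}{36 \left(-40\right)}\right) = 405 + \left(72 - - \frac{1}{1440}\right) = 405 + \left(72 + \frac{1}{1440}\right) = 405 + \frac{103681}{1440} = \frac{686881}{1440}$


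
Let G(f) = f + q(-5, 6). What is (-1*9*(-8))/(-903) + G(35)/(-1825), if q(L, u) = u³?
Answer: -119351/549325 ≈ -0.21727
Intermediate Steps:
G(f) = 216 + f (G(f) = f + 6³ = f + 216 = 216 + f)
(-1*9*(-8))/(-903) + G(35)/(-1825) = (-1*9*(-8))/(-903) + (216 + 35)/(-1825) = -9*(-8)*(-1/903) + 251*(-1/1825) = 72*(-1/903) - 251/1825 = -24/301 - 251/1825 = -119351/549325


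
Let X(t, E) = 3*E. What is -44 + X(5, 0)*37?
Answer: -44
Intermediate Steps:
-44 + X(5, 0)*37 = -44 + (3*0)*37 = -44 + 0*37 = -44 + 0 = -44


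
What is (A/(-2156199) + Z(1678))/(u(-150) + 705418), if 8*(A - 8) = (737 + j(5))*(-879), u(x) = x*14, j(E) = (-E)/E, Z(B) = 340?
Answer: 366594260/758246784141 ≈ 0.00048348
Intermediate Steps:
j(E) = -1
u(x) = 14*x
A = -80860 (A = 8 + ((737 - 1)*(-879))/8 = 8 + (736*(-879))/8 = 8 + (1/8)*(-646944) = 8 - 80868 = -80860)
(A/(-2156199) + Z(1678))/(u(-150) + 705418) = (-80860/(-2156199) + 340)/(14*(-150) + 705418) = (-80860*(-1/2156199) + 340)/(-2100 + 705418) = (80860/2156199 + 340)/703318 = (733188520/2156199)*(1/703318) = 366594260/758246784141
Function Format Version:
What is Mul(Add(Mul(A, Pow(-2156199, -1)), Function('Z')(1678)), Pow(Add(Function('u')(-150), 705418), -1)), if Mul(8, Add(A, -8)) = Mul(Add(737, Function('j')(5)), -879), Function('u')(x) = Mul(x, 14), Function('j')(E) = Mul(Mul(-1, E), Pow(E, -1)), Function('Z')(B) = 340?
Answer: Rational(366594260, 758246784141) ≈ 0.00048348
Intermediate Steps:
Function('j')(E) = -1
Function('u')(x) = Mul(14, x)
A = -80860 (A = Add(8, Mul(Rational(1, 8), Mul(Add(737, -1), -879))) = Add(8, Mul(Rational(1, 8), Mul(736, -879))) = Add(8, Mul(Rational(1, 8), -646944)) = Add(8, -80868) = -80860)
Mul(Add(Mul(A, Pow(-2156199, -1)), Function('Z')(1678)), Pow(Add(Function('u')(-150), 705418), -1)) = Mul(Add(Mul(-80860, Pow(-2156199, -1)), 340), Pow(Add(Mul(14, -150), 705418), -1)) = Mul(Add(Mul(-80860, Rational(-1, 2156199)), 340), Pow(Add(-2100, 705418), -1)) = Mul(Add(Rational(80860, 2156199), 340), Pow(703318, -1)) = Mul(Rational(733188520, 2156199), Rational(1, 703318)) = Rational(366594260, 758246784141)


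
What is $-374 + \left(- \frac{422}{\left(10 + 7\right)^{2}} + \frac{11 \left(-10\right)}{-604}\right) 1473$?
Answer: $- \frac{196953649}{87278} \approx -2256.6$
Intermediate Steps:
$-374 + \left(- \frac{422}{\left(10 + 7\right)^{2}} + \frac{11 \left(-10\right)}{-604}\right) 1473 = -374 + \left(- \frac{422}{17^{2}} - - \frac{55}{302}\right) 1473 = -374 + \left(- \frac{422}{289} + \frac{55}{302}\right) 1473 = -374 - \frac{164311677}{87278} = - \frac{196953649}{87278}$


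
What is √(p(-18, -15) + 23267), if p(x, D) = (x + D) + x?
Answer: 4*√1451 ≈ 152.37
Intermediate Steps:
p(x, D) = D + 2*x (p(x, D) = (D + x) + x = D + 2*x)
√(p(-18, -15) + 23267) = √((-15 + 2*(-18)) + 23267) = √((-15 - 36) + 23267) = √(-51 + 23267) = √23216 = 4*√1451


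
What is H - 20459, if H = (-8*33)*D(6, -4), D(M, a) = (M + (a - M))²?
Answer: -24683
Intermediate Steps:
D(M, a) = a²
H = -4224 (H = -8*33*(-4)² = -264*16 = -4224)
H - 20459 = -4224 - 20459 = -24683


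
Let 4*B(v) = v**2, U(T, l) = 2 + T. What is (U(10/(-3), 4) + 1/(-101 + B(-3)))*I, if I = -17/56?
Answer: 3383/8295 ≈ 0.40784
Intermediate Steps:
B(v) = v**2/4
I = -17/56 (I = -17*1/56 = -17/56 ≈ -0.30357)
(U(10/(-3), 4) + 1/(-101 + B(-3)))*I = ((2 + 10/(-3)) + 1/(-101 + (1/4)*(-3)**2))*(-17/56) = ((2 + 10*(-1/3)) + 1/(-101 + (1/4)*9))*(-17/56) = ((2 - 10/3) + 1/(-101 + 9/4))*(-17/56) = (-4/3 + 1/(-395/4))*(-17/56) = (-4/3 - 4/395)*(-17/56) = -1592/1185*(-17/56) = 3383/8295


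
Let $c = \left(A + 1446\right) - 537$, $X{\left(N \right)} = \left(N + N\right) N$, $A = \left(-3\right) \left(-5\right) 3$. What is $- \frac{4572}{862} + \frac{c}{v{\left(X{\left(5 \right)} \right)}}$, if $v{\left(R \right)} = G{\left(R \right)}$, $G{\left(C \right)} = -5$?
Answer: $- \frac{422604}{2155} \approx -196.1$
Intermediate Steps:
$A = 45$ ($A = 15 \cdot 3 = 45$)
$X{\left(N \right)} = 2 N^{2}$ ($X{\left(N \right)} = 2 N N = 2 N^{2}$)
$v{\left(R \right)} = -5$
$c = 954$ ($c = \left(45 + 1446\right) - 537 = 1491 - 537 = 954$)
$- \frac{4572}{862} + \frac{c}{v{\left(X{\left(5 \right)} \right)}} = - \frac{4572}{862} + \frac{954}{-5} = \left(-4572\right) \frac{1}{862} + 954 \left(- \frac{1}{5}\right) = - \frac{2286}{431} - \frac{954}{5} = - \frac{422604}{2155}$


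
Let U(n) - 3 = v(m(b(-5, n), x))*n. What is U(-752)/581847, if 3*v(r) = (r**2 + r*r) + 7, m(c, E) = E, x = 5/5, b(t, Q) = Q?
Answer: -751/193949 ≈ -0.0038722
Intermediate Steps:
x = 1 (x = 5*(1/5) = 1)
v(r) = 7/3 + 2*r**2/3 (v(r) = ((r**2 + r*r) + 7)/3 = ((r**2 + r**2) + 7)/3 = (2*r**2 + 7)/3 = (7 + 2*r**2)/3 = 7/3 + 2*r**2/3)
U(n) = 3 + 3*n (U(n) = 3 + (7/3 + (2/3)*1**2)*n = 3 + (7/3 + (2/3)*1)*n = 3 + (7/3 + 2/3)*n = 3 + 3*n)
U(-752)/581847 = (3 + 3*(-752))/581847 = (3 - 2256)*(1/581847) = -2253*1/581847 = -751/193949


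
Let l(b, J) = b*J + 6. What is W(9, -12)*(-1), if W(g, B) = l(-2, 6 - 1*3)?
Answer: 0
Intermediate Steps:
l(b, J) = 6 + J*b (l(b, J) = J*b + 6 = 6 + J*b)
W(g, B) = 0 (W(g, B) = 6 + (6 - 1*3)*(-2) = 6 + (6 - 3)*(-2) = 6 + 3*(-2) = 6 - 6 = 0)
W(9, -12)*(-1) = 0*(-1) = 0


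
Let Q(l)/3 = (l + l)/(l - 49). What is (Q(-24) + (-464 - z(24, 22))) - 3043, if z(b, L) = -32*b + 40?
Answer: -202723/73 ≈ -2777.0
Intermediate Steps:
Q(l) = 6*l/(-49 + l) (Q(l) = 3*((l + l)/(l - 49)) = 3*((2*l)/(-49 + l)) = 3*(2*l/(-49 + l)) = 6*l/(-49 + l))
z(b, L) = 40 - 32*b
(Q(-24) + (-464 - z(24, 22))) - 3043 = (6*(-24)/(-49 - 24) + (-464 - (40 - 32*24))) - 3043 = (6*(-24)/(-73) + (-464 - (40 - 768))) - 3043 = (6*(-24)*(-1/73) + (-464 - 1*(-728))) - 3043 = (144/73 + (-464 + 728)) - 3043 = (144/73 + 264) - 3043 = 19416/73 - 3043 = -202723/73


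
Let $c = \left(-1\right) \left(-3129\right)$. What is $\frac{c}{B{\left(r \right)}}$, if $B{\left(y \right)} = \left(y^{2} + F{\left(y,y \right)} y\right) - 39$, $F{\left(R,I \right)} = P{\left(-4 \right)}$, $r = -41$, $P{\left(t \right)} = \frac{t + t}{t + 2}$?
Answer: $\frac{3129}{1478} \approx 2.1171$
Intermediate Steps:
$P{\left(t \right)} = \frac{2 t}{2 + t}$
$F{\left(R,I \right)} = 4$ ($F{\left(R,I \right)} = 2 \left(-4\right) \frac{1}{2 - 4} = 2 \left(-4\right) \frac{1}{-2} = 2 \left(-4\right) \left(- \frac{1}{2}\right) = 4$)
$c = 3129$
$B{\left(y \right)} = -39 + y^{2} + 4 y$ ($B{\left(y \right)} = \left(y^{2} + 4 y\right) - 39 = -39 + y^{2} + 4 y$)
$\frac{c}{B{\left(r \right)}} = \frac{3129}{-39 + \left(-41\right)^{2} + 4 \left(-41\right)} = \frac{3129}{-39 + 1681 - 164} = \frac{3129}{1478}$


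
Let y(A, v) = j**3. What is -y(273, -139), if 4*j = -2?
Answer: 1/8 ≈ 0.12500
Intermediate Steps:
j = -1/2 (j = (1/4)*(-2) = -1/2 ≈ -0.50000)
y(A, v) = -1/8 (y(A, v) = (-1/2)**3 = -1/8)
-y(273, -139) = -1*(-1/8) = 1/8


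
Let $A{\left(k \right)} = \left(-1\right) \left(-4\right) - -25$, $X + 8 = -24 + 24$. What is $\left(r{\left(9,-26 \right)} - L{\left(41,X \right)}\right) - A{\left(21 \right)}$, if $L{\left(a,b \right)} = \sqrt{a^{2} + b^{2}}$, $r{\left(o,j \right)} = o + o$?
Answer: $-11 - \sqrt{1745} \approx -52.773$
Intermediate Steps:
$r{\left(o,j \right)} = 2 o$
$X = -8$ ($X = -8 + \left(-24 + 24\right) = -8 + 0 = -8$)
$A{\left(k \right)} = 29$ ($A{\left(k \right)} = 4 + 25 = 29$)
$\left(r{\left(9,-26 \right)} - L{\left(41,X \right)}\right) - A{\left(21 \right)} = \left(2 \cdot 9 - \sqrt{41^{2} + \left(-8\right)^{2}}\right) - 29 = \left(18 - \sqrt{1681 + 64}\right) - 29 = \left(18 - \sqrt{1745}\right) - 29 = -11 - \sqrt{1745}$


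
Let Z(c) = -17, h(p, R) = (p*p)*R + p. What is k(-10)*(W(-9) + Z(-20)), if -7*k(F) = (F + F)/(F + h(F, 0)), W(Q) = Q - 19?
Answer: 45/7 ≈ 6.4286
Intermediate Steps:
h(p, R) = p + R*p**2 (h(p, R) = p**2*R + p = R*p**2 + p = p + R*p**2)
W(Q) = -19 + Q
k(F) = -1/7 (k(F) = -(F + F)/(7*(F + F*(1 + 0*F))) = -2*F/(7*(F + F*(1 + 0))) = -2*F/(7*(F + F*1)) = -2*F/(7*(F + F)) = -2*F/(7*(2*F)) = -2*F*1/(2*F)/7 = -1/7*1 = -1/7)
k(-10)*(W(-9) + Z(-20)) = -((-19 - 9) - 17)/7 = -(-28 - 17)/7 = -1/7*(-45) = 45/7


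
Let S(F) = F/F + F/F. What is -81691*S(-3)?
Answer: -163382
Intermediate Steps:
S(F) = 2 (S(F) = 1 + 1 = 2)
-81691*S(-3) = -81691*2 = -163382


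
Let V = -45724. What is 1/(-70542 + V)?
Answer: -1/116266 ≈ -8.6010e-6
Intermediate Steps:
1/(-70542 + V) = 1/(-70542 - 45724) = 1/(-116266) = -1/116266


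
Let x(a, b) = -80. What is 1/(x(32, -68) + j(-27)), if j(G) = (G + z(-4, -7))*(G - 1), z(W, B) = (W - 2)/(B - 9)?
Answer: 2/1331 ≈ 0.0015026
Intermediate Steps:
z(W, B) = (-2 + W)/(-9 + B)
j(G) = (-1 + G)*(3/8 + G) (j(G) = (G + (-2 - 4)/(-9 - 7))*(G - 1) = (G - 6/(-16))*(-1 + G) = (G - 1/16*(-6))*(-1 + G) = (G + 3/8)*(-1 + G) = (3/8 + G)*(-1 + G) = (-1 + G)*(3/8 + G))
1/(x(32, -68) + j(-27)) = 1/(-80 + (-3/8 + (-27)**2 - 5/8*(-27))) = 1/(-80 + (-3/8 + 729 + 135/8)) = 1/(-80 + 1491/2) = 1/(1331/2) = 2/1331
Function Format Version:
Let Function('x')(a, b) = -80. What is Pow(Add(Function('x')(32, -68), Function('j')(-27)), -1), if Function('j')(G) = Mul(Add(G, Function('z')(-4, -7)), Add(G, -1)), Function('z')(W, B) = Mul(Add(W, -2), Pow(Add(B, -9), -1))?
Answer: Rational(2, 1331) ≈ 0.0015026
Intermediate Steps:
Function('z')(W, B) = Mul(Pow(Add(-9, B), -1), Add(-2, W)) (Function('z')(W, B) = Mul(Add(-2, W), Pow(Add(-9, B), -1)) = Mul(Pow(Add(-9, B), -1), Add(-2, W)))
Function('j')(G) = Mul(Add(-1, G), Add(Rational(3, 8), G)) (Function('j')(G) = Mul(Add(G, Mul(Pow(Add(-9, -7), -1), Add(-2, -4))), Add(G, -1)) = Mul(Add(G, Mul(Pow(-16, -1), -6)), Add(-1, G)) = Mul(Add(G, Mul(Rational(-1, 16), -6)), Add(-1, G)) = Mul(Add(G, Rational(3, 8)), Add(-1, G)) = Mul(Add(Rational(3, 8), G), Add(-1, G)) = Mul(Add(-1, G), Add(Rational(3, 8), G)))
Pow(Add(Function('x')(32, -68), Function('j')(-27)), -1) = Pow(Add(-80, Add(Rational(-3, 8), Pow(-27, 2), Mul(Rational(-5, 8), -27))), -1) = Pow(Add(-80, Add(Rational(-3, 8), 729, Rational(135, 8))), -1) = Pow(Add(-80, Rational(1491, 2)), -1) = Pow(Rational(1331, 2), -1) = Rational(2, 1331)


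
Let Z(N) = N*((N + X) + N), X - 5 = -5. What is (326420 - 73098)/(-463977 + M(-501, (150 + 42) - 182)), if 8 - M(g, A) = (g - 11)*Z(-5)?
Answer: -253322/438369 ≈ -0.57787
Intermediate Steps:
X = 0 (X = 5 - 5 = 0)
Z(N) = 2*N² (Z(N) = N*((N + 0) + N) = N*(N + N) = N*(2*N) = 2*N²)
M(g, A) = 558 - 50*g (M(g, A) = 8 - (g - 11)*2*(-5)² = 8 - (-11 + g)*2*25 = 8 - (-11 + g)*50 = 8 - (-550 + 50*g) = 8 + (550 - 50*g) = 558 - 50*g)
(326420 - 73098)/(-463977 + M(-501, (150 + 42) - 182)) = (326420 - 73098)/(-463977 + (558 - 50*(-501))) = 253322/(-463977 + (558 + 25050)) = 253322/(-463977 + 25608) = 253322/(-438369) = 253322*(-1/438369) = -253322/438369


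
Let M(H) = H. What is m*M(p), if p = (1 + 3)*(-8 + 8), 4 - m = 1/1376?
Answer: 0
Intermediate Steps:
m = 5503/1376 (m = 4 - 1/1376 = 5503/1376 ≈ 3.9993)
p = 0 (p = 4*0 = 0)
m*M(p) = (5503/1376)*0 = 0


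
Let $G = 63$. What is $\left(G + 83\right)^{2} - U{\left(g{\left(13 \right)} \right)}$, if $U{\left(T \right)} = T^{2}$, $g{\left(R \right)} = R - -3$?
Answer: $21060$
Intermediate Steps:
$g{\left(R \right)} = 3 + R$ ($g{\left(R \right)} = R + 3 = 3 + R$)
$\left(G + 83\right)^{2} - U{\left(g{\left(13 \right)} \right)} = \left(63 + 83\right)^{2} - \left(3 + 13\right)^{2} = 146^{2} - 16^{2} = 21316 - 256 = 21060$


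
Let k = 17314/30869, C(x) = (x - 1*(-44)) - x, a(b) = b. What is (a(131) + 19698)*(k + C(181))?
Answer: 27275780950/30869 ≈ 8.8360e+5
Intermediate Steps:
C(x) = 44 (C(x) = (x + 44) - x = (44 + x) - x = 44)
k = 17314/30869 (k = 17314*(1/30869) = 17314/30869 ≈ 0.56089)
(a(131) + 19698)*(k + C(181)) = (131 + 19698)*(17314/30869 + 44) = 19829*(1375550/30869) = 27275780950/30869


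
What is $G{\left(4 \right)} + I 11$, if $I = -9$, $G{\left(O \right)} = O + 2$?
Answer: $-93$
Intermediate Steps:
$G{\left(O \right)} = 2 + O$
$G{\left(4 \right)} + I 11 = \left(2 + 4\right) - 99 = 6 - 99 = -93$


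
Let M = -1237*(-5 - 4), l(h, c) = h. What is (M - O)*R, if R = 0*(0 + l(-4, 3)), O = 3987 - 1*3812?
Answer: 0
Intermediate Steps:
O = 175 (O = 3987 - 3812 = 175)
M = 11133 (M = -1237*(-9) = 11133)
R = 0 (R = 0*(0 - 4) = 0*(-4) = 0)
(M - O)*R = (11133 - 1*175)*0 = (11133 - 175)*0 = 10958*0 = 0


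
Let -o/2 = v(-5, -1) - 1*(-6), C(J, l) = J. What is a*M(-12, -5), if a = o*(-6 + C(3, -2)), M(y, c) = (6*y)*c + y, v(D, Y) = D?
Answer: 2088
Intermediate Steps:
M(y, c) = y + 6*c*y (M(y, c) = 6*c*y + y = y + 6*c*y)
o = -2 (o = -2*(-5 - 1*(-6)) = -2*(-5 + 6) = -2*1 = -2)
a = 6 (a = -2*(-6 + 3) = -2*(-3) = 6)
a*M(-12, -5) = 6*(-12*(1 + 6*(-5))) = 6*(-12*(1 - 30)) = 6*(-12*(-29)) = 6*348 = 2088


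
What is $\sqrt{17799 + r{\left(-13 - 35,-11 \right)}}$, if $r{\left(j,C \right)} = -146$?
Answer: $\sqrt{17653} \approx 132.86$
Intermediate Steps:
$\sqrt{17799 + r{\left(-13 - 35,-11 \right)}} = \sqrt{17799 - 146} = \sqrt{17653}$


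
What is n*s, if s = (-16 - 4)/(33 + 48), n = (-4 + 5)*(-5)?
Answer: 100/81 ≈ 1.2346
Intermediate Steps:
n = -5 (n = 1*(-5) = -5)
s = -20/81 ≈ -0.24691
n*s = -5*(-20/81) = 100/81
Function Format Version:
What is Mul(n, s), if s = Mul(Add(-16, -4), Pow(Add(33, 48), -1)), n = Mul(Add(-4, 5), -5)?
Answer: Rational(100, 81) ≈ 1.2346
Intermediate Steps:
n = -5 (n = Mul(1, -5) = -5)
s = Rational(-20, 81) (s = Mul(-20, Pow(81, -1)) = Mul(-20, Rational(1, 81)) = Rational(-20, 81) ≈ -0.24691)
Mul(n, s) = Mul(-5, Rational(-20, 81)) = Rational(100, 81)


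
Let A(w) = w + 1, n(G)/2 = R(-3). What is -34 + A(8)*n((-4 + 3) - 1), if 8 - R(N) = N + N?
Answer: 218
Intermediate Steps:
R(N) = 8 - 2*N (R(N) = 8 - (N + N) = 8 - 2*N)
n(G) = 28 (n(G) = 2*(8 - 2*(-3)) = 2*(8 + 6) = 2*14 = 28)
A(w) = 1 + w
-34 + A(8)*n((-4 + 3) - 1) = -34 + (1 + 8)*28 = -34 + 9*28 = -34 + 252 = 218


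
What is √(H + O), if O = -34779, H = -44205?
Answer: 6*I*√2194 ≈ 281.04*I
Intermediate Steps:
√(H + O) = √(-44205 - 34779) = √(-78984) = 6*I*√2194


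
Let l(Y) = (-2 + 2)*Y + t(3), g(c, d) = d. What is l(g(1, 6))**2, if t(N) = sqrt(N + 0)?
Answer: 3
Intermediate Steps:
t(N) = sqrt(N)
l(Y) = sqrt(3) (l(Y) = (-2 + 2)*Y + sqrt(3) = 0*Y + sqrt(3) = 0 + sqrt(3) = sqrt(3))
l(g(1, 6))**2 = (sqrt(3))**2 = 3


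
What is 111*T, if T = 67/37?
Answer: 201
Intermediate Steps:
T = 67/37 (T = 67*(1/37) = 67/37 ≈ 1.8108)
111*T = 111*(67/37) = 201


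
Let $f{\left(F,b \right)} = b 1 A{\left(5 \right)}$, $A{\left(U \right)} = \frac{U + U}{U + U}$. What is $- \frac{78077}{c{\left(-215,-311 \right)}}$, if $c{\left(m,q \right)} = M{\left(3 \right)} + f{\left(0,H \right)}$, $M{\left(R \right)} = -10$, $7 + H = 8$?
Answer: $\frac{78077}{9} \approx 8675.2$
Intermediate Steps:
$H = 1$ ($H = -7 + 8 = 1$)
$A{\left(U \right)} = 1$ ($A{\left(U \right)} = \frac{2 U}{2 U} = 2 U \frac{1}{2 U} = 1$)
$f{\left(F,b \right)} = b$ ($f{\left(F,b \right)} = b 1 \cdot 1 = b 1 = b$)
$c{\left(m,q \right)} = -9$ ($c{\left(m,q \right)} = -10 + 1 = -9$)
$- \frac{78077}{c{\left(-215,-311 \right)}} = - \frac{78077}{-9} = \left(-78077\right) \left(- \frac{1}{9}\right) = \frac{78077}{9}$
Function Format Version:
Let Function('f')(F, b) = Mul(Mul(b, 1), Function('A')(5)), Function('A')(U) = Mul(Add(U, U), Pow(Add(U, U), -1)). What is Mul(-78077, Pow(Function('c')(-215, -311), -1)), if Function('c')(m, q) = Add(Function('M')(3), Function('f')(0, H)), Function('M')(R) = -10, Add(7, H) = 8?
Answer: Rational(78077, 9) ≈ 8675.2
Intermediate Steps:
H = 1 (H = Add(-7, 8) = 1)
Function('A')(U) = 1 (Function('A')(U) = Mul(Mul(2, U), Pow(Mul(2, U), -1)) = Mul(Mul(2, U), Mul(Rational(1, 2), Pow(U, -1))) = 1)
Function('f')(F, b) = b (Function('f')(F, b) = Mul(Mul(b, 1), 1) = Mul(b, 1) = b)
Function('c')(m, q) = -9 (Function('c')(m, q) = Add(-10, 1) = -9)
Mul(-78077, Pow(Function('c')(-215, -311), -1)) = Mul(-78077, Pow(-9, -1)) = Mul(-78077, Rational(-1, 9)) = Rational(78077, 9)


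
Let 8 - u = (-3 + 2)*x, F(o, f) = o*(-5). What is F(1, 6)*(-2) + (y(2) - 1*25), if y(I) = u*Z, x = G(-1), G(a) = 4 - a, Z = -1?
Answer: -28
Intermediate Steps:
x = 5 (x = 4 - 1*(-1) = 4 + 1 = 5)
F(o, f) = -5*o
u = 13 (u = 8 - (-3 + 2)*5 = 8 - (-1)*5 = 8 - 1*(-5) = 8 + 5 = 13)
y(I) = -13 (y(I) = 13*(-1) = -13)
F(1, 6)*(-2) + (y(2) - 1*25) = -5*1*(-2) + (-13 - 1*25) = -5*(-2) + (-13 - 25) = 10 - 38 = -28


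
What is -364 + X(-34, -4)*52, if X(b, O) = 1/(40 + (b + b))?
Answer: -2561/7 ≈ -365.86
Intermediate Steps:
X(b, O) = 1/(40 + 2*b)
-364 + X(-34, -4)*52 = -364 + (1/(2*(20 - 34)))*52 = -364 + ((1/2)/(-14))*52 = -364 + ((1/2)*(-1/14))*52 = -364 - 1/28*52 = -364 - 13/7 = -2561/7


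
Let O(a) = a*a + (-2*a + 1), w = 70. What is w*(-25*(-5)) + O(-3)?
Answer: 8766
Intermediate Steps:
O(a) = 1 + a² - 2*a (O(a) = a² + (1 - 2*a) = 1 + a² - 2*a)
w*(-25*(-5)) + O(-3) = 70*(-25*(-5)) + (1 + (-3)² - 2*(-3)) = 70*125 + (1 + 9 + 6) = 8750 + 16 = 8766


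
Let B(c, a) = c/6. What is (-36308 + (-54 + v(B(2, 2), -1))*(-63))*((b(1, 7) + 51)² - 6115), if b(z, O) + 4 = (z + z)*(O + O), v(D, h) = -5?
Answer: 15969590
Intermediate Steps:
B(c, a) = c/6 (B(c, a) = c*(⅙) = c/6)
b(z, O) = -4 + 4*O*z (b(z, O) = -4 + (z + z)*(O + O) = -4 + (2*z)*(2*O) = -4 + 4*O*z)
(-36308 + (-54 + v(B(2, 2), -1))*(-63))*((b(1, 7) + 51)² - 6115) = (-36308 + (-54 - 5)*(-63))*(((-4 + 4*7*1) + 51)² - 6115) = (-36308 - 59*(-63))*(((-4 + 28) + 51)² - 6115) = (-36308 + 3717)*((24 + 51)² - 6115) = -32591*(75² - 6115) = -32591*(5625 - 6115) = -32591*(-490) = 15969590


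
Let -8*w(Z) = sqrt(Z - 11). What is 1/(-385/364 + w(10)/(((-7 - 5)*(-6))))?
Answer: -59304960/62726569 + 97344*I/62726569 ≈ -0.94545 + 0.0015519*I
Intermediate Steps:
w(Z) = -sqrt(-11 + Z)/8 (w(Z) = -sqrt(Z - 11)/8 = -sqrt(-11 + Z)/8)
1/(-385/364 + w(10)/(((-7 - 5)*(-6)))) = 1/(-385/364 + (-sqrt(-11 + 10)/8)/(((-7 - 5)*(-6)))) = 1/(-385*1/364 + (-I/8)/((-12*(-6)))) = 1/(-55/52 - I/8/72) = 1/(-55/52 - I/8*(1/72)) = 1/(-55/52 - I/576) = 56070144*(-55/52 + I/576)/62726569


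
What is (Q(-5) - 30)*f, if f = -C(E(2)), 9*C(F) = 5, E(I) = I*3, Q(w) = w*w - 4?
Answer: 5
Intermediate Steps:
Q(w) = -4 + w**2 (Q(w) = w**2 - 4 = -4 + w**2)
E(I) = 3*I
C(F) = 5/9 (C(F) = (1/9)*5 = 5/9)
f = -5/9 (f = -1*5/9 = -5/9 ≈ -0.55556)
(Q(-5) - 30)*f = ((-4 + (-5)**2) - 30)*(-5/9) = ((-4 + 25) - 30)*(-5/9) = (21 - 30)*(-5/9) = -9*(-5/9) = 5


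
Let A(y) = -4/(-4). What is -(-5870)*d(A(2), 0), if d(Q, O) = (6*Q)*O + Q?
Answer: 5870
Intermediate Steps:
A(y) = 1 (A(y) = -4*(-1/4) = 1)
d(Q, O) = Q + 6*O*Q (d(Q, O) = 6*O*Q + Q = Q + 6*O*Q)
-(-5870)*d(A(2), 0) = -(-5870)*1*(1 + 6*0) = -(-5870)*1*(1 + 0) = -(-5870)*1*1 = -(-5870) = -1*(-5870) = 5870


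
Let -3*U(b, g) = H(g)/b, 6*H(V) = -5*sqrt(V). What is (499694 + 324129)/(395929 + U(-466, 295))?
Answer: 22949227398247598448/11029389388935204929 + 34551136620*sqrt(295)/11029389388935204929 ≈ 2.0807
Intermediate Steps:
H(V) = -5*sqrt(V)/6 (H(V) = (-5*sqrt(V))/6 = -5*sqrt(V)/6)
U(b, g) = 5*sqrt(g)/(18*b) (U(b, g) = -(-5*sqrt(g)/6)/(3*b) = -(-5)*sqrt(g)/(18*b) = 5*sqrt(g)/(18*b))
(499694 + 324129)/(395929 + U(-466, 295)) = (499694 + 324129)/(395929 + (5/18)*sqrt(295)/(-466)) = 823823/(395929 + (5/18)*(-1/466)*sqrt(295)) = 823823/(395929 - 5*sqrt(295)/8388)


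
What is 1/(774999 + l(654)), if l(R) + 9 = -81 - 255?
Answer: 1/774654 ≈ 1.2909e-6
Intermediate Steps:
l(R) = -345 (l(R) = -9 + (-81 - 255) = -9 - 336 = -345)
1/(774999 + l(654)) = 1/(774999 - 345) = 1/774654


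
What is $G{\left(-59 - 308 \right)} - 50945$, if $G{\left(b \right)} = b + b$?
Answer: $-51679$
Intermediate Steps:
$G{\left(b \right)} = 2 b$
$G{\left(-59 - 308 \right)} - 50945 = 2 \left(-59 - 308\right) - 50945 = 2 \left(-367\right) - 50945 = -734 - 50945 = -51679$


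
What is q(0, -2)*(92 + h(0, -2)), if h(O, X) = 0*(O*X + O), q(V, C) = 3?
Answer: 276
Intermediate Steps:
h(O, X) = 0 (h(O, X) = 0*(O + O*X) = 0)
q(0, -2)*(92 + h(0, -2)) = 3*(92 + 0) = 3*92 = 276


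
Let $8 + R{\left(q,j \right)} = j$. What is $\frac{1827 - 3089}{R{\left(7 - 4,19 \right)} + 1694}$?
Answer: $- \frac{1262}{1705} \approx -0.74018$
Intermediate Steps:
$R{\left(q,j \right)} = -8 + j$
$\frac{1827 - 3089}{R{\left(7 - 4,19 \right)} + 1694} = \frac{1827 - 3089}{\left(-8 + 19\right) + 1694} = - \frac{1262}{11 + 1694} = - \frac{1262}{1705}$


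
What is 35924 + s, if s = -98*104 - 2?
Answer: 25730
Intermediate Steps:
s = -10194 (s = -10192 - 2 = -10194)
35924 + s = 35924 - 10194 = 25730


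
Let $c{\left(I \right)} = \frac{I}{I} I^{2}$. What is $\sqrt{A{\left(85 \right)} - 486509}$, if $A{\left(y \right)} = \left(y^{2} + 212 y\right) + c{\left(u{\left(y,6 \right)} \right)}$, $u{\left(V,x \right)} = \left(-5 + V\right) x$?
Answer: $4 i \sqrt{14429} \approx 480.48 i$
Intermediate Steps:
$u{\left(V,x \right)} = x \left(-5 + V\right)$
$c{\left(I \right)} = I^{2}$ ($c{\left(I \right)} = 1 I^{2} = I^{2}$)
$A{\left(y \right)} = y^{2} + \left(-30 + 6 y\right)^{2} + 212 y$ ($A{\left(y \right)} = \left(y^{2} + 212 y\right) + \left(6 \left(-5 + y\right)\right)^{2} = \left(y^{2} + 212 y\right) + \left(-30 + 6 y\right)^{2} = y^{2} + \left(-30 + 6 y\right)^{2} + 212 y$)
$\sqrt{A{\left(85 \right)} - 486509} = \sqrt{\left(900 - 12580 + 37 \cdot 85^{2}\right) - 486509} = \sqrt{\left(900 - 12580 + 37 \cdot 7225\right) - 486509} = \sqrt{\left(900 - 12580 + 267325\right) - 486509} = \sqrt{255645 - 486509} = \sqrt{-230864} = 4 i \sqrt{14429}$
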